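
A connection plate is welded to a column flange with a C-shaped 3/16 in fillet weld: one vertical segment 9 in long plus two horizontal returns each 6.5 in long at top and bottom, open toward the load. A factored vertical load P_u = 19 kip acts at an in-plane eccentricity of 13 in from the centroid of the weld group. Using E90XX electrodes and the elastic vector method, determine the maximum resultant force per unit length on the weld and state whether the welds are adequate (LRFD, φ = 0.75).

f_max ≈ 4.38 kip/in; adequate

E90XX → F_EXX = 90 ksi.
Total weld length L_w = 22 in. Treat welds as unit-width lines.
Centroid: x̄ = 2×6.5×3.25 / 22 = 1.92 in from the vertical weld.
Polar moment about centroid: J = I_x + I_y = [9³/12 + 2×6.5×4.5²] + [9×1.92² + 2(6.5³/12 + 6.5×1.33²)] = 425.9 in³.
Direct shear f_v = P/L_w = 19 / 22 = 0.8636 kip/in (vertical).
Torsion M = P·e = 19 × 13 = 247 kip·in.
Critical point at (x, y) = (4.58, 4.5) from centroid. f_tx = M·y/J = 2.609 kip/in; f_ty = M·x/J = 2.656 kip/in.
Resultant f_max = √[f_tx² + (f_v + f_ty)²] = √[2.609² + (0.8636 + 2.656)²] = 4.381 kip/in.
Capacity per unit length: φr_n = 0.75 × 0.6 × 90 × (0.707 × 0.1875) = 5.369 kip/in.
4.381 ≤ 5.369 → adequate.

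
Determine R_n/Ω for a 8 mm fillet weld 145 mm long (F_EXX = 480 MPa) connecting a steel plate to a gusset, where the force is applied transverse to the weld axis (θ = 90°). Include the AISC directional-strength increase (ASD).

R_n/Ω ≈ 177 kN

t_e = 0.707 × 8 = 5.656 mm; A_we = 5.656 × 145 = 820.1 mm².
Directional factor: 1.0 + 0.5 sin^1.5(90°) = 1.5.
F_nw = 0.6 × 480 × 1.5 = 432 MPa.
R_n/Ω = (432 × 820.1) / 2.0 × 10⁻³ = 177.1 kN.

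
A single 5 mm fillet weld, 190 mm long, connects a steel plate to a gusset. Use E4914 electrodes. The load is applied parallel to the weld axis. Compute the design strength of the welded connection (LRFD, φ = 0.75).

φR_n ≈ 148 kN

E49XX → F_EXX = 490 MPa.
Effective throat t_e = 0.707 × 5 = 3.535 mm.
Total length L = 190 mm; A_we = 3.535 × 190 = 671.6 mm².
F_nw = 0.6 F_EXX = 0.6 × 490 = 294 MPa.
φR_n = 0.75 × 294 × 671.6 × 10⁻³ = 148.1 kN.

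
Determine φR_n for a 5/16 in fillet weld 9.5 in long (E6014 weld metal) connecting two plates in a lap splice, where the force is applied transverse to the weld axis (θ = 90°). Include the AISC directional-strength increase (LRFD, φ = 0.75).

E60XX → F_EXX = 60 ksi.
t_e = 0.707 × 0.3125 = 0.2209 in; A_we = 0.2209 × 9.5 = 2.099 in².
Directional factor: 1.0 + 0.5 sin^1.5(90°) = 1.5.
F_nw = 0.6 × 60 × 1.5 = 54 ksi.
φR_n = 0.75 × 54 × 2.099 = 85.01 kips.

φR_n ≈ 85 kips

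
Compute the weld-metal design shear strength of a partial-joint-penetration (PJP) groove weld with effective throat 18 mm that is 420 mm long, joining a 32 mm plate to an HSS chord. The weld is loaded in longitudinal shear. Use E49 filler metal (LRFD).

φR_n ≈ 1670 kN

E49XX → F_EXX = 490 MPa.
Effective throat (given) t_e = 18 mm.
A_we = 18 × 420 = 7560 mm².
F_nw = 0.6 F_EXX = 294 MPa.
φR_n = 0.75 × 294 × 7560 × 10⁻³ = 1667 kN.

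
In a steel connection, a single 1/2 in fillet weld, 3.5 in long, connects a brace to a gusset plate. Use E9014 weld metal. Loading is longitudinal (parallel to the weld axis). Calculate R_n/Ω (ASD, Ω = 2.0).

R_n/Ω ≈ 33.4 kips

E90XX → F_EXX = 90 ksi.
Effective throat t_e = 0.707 × 0.5 = 0.3535 in.
Total length L = 3.5 in; A_we = 0.3535 × 3.5 = 1.237 in².
F_nw = 0.6 F_EXX = 0.6 × 90 = 54 ksi.
R_n = 54 × 1.237 = 66.81 kips; R_n/Ω = 66.81/2.0 = 33.41 kips.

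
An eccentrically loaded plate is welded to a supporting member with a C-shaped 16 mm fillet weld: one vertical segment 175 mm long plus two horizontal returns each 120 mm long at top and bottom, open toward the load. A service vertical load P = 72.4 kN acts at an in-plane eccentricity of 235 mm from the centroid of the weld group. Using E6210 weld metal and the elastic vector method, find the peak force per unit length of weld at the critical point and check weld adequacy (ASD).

E62XX → F_EXX = 620 MPa.
Total weld length L_w = 415 mm. Treat welds as unit-width lines.
Centroid: x̄ = 2×120×60 / 415 = 34.7 mm from the vertical weld.
Polar moment about centroid: J = I_x + I_y = [175³/12 + 2×120×87.5²] + [175×34.7² + 2(120³/12 + 120×25.3²)] = 2936000 mm³.
Direct shear f_v = P/L_w = 72.4×10³ / 415 = 174.5 N/mm (vertical).
Torsion M = P·e = 72.4×10³ × 235 = 17014000 N·mm.
Critical point at (x, y) = (85.3, 87.5) from centroid. f_tx = M·y/J = 507 N/mm; f_ty = M·x/J = 494.2 N/mm.
Resultant f_max = √[f_tx² + (f_v + f_ty)²] = √[507² + (174.5 + 494.2)²] = 839.2 N/mm.
Capacity per unit length: r_n/Ω = (1/2.0) × 0.6 × 620 × (0.707 × 16) = 2104 N/mm.
839.2 ≤ 2104 → adequate.

f_max ≈ 839 N/mm; adequate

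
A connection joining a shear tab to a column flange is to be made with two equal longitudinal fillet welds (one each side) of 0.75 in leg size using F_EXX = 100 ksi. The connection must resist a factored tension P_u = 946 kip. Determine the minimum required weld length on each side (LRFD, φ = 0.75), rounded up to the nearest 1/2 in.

Throat t_e = 0.707 × 0.75 = 0.5302 in.
φr_n = 0.75 × 0.6 × 100 × 0.5302 = 23.86 kip/in.
L_req = P_u / φr_n = 946 / 23.86 = 39.65 in total.
Per side: 39.65 / 2 = 19.82 in.
Round up → use L = 20 in on each side.

L = 20 in on each side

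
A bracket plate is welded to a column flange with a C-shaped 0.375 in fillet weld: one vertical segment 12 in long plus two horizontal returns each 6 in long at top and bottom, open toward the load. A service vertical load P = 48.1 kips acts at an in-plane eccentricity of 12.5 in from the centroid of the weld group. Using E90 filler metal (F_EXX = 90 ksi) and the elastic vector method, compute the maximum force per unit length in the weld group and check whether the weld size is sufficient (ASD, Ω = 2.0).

f_max ≈ 8.13 kip/in; NOT adequate

Total weld length L_w = 24 in. Treat welds as unit-width lines.
Centroid: x̄ = 2×6×3 / 24 = 1.5 in from the vertical weld.
Polar moment about centroid: J = I_x + I_y = [12³/12 + 2×6×6²] + [12×1.5² + 2(6³/12 + 6×1.5²)] = 666 in³.
Direct shear f_v = P/L_w = 48.1 / 24 = 2.004 kip/in (vertical).
Torsion M = P·e = 48.1 × 12.5 = 601.25 kip·in.
Critical point at (x, y) = (4.5, 6) from centroid. f_tx = M·y/J = 5.417 kip/in; f_ty = M·x/J = 4.062 kip/in.
Resultant f_max = √[f_tx² + (f_v + f_ty)²] = √[5.417² + (2.004 + 4.062)²] = 8.133 kip/in.
Capacity per unit length: r_n/Ω = (1/2.0) × 0.6 × 90 × (0.707 × 0.375) = 7.158 kip/in.
8.133 > 7.158 → NOT adequate.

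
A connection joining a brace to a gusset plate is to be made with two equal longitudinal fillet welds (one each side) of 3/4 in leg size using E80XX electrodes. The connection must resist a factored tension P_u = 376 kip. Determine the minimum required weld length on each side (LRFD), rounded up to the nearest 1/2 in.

E80XX → F_EXX = 80 ksi.
Throat t_e = 0.707 × 0.75 = 0.5302 in.
φr_n = 0.75 × 0.6 × 80 × 0.5302 = 19.09 kip/in.
L_req = P_u / φr_n = 376 / 19.09 = 19.7 in total.
Per side: 19.7 / 2 = 9.849 in.
Round up → use L = 10 in on each side.

L = 10 in on each side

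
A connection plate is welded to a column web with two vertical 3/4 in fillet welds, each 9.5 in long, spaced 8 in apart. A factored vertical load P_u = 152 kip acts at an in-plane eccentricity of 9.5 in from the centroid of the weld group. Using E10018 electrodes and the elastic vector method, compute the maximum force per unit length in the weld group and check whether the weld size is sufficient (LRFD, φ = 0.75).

E100XX → F_EXX = 100 ksi.
Total weld length L_w = 19 in. Treat welds as unit-width lines.
Polar moment about centroid: J = 2[d³/12 + d(b/2)²] = 2[9.5³/12 + 9.5×4²] = 446.9 in³.
Direct shear f_v = P/L_w = 152 / 19 = 8 kip/in (vertical).
Torsion M = P·e = 152 × 9.5 = 1444 kip·in.
Critical point at (x, y) = (4, 4.75) from centroid. f_tx = M·y/J = 15.35 kip/in; f_ty = M·x/J = 12.92 kip/in.
Resultant f_max = √[f_tx² + (f_v + f_ty)²] = √[15.35² + (8 + 12.92)²] = 25.95 kip/in.
Capacity per unit length: φr_n = 0.75 × 0.6 × 100 × (0.707 × 0.75) = 23.86 kip/in.
25.95 > 23.86 → NOT adequate.

f_max ≈ 26 kip/in; NOT adequate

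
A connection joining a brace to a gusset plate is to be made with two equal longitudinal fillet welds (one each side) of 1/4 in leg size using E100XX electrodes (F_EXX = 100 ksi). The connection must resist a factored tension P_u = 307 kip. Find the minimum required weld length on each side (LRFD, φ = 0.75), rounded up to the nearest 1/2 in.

Throat t_e = 0.707 × 0.25 = 0.1767 in.
φr_n = 0.75 × 0.6 × 100 × 0.1767 = 7.954 kip/in.
L_req = P_u / φr_n = 307 / 7.954 = 38.6 in total.
Per side: 38.6 / 2 = 19.3 in.
Round up → use L = 19.5 in on each side.

L = 19.5 in on each side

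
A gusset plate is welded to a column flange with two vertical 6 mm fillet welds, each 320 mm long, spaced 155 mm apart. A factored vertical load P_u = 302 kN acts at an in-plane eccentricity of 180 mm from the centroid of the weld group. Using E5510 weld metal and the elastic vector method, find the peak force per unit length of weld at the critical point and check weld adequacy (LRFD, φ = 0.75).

E55XX → F_EXX = 550 MPa.
Total weld length L_w = 640 mm. Treat welds as unit-width lines.
Polar moment about centroid: J = 2[d³/12 + d(b/2)²] = 2[320³/12 + 320×77.5²] = 9305000 mm³.
Direct shear f_v = P/L_w = 302×10³ / 640 = 471.9 N/mm (vertical).
Torsion M = P·e = 302×10³ × 180 = 54360000 N·mm.
Critical point at (x, y) = (77.5, 160) from centroid. f_tx = M·y/J = 934.7 N/mm; f_ty = M·x/J = 452.7 N/mm.
Resultant f_max = √[f_tx² + (f_v + f_ty)²] = √[934.7² + (471.9 + 452.7)²] = 1315 N/mm.
Capacity per unit length: φr_n = 0.75 × 0.6 × 550 × (0.707 × 6) = 1050 N/mm.
1315 > 1050 → NOT adequate.

f_max ≈ 1310 N/mm; NOT adequate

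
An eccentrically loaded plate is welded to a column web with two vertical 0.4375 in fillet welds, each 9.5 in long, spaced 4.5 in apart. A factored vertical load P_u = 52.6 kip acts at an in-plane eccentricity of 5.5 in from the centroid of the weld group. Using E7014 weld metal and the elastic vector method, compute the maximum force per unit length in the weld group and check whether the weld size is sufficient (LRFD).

f_max ≈ 7.95 kip/in; adequate

E70XX → F_EXX = 70 ksi.
Total weld length L_w = 19 in. Treat welds as unit-width lines.
Polar moment about centroid: J = 2[d³/12 + d(b/2)²] = 2[9.5³/12 + 9.5×2.25²] = 239.1 in³.
Direct shear f_v = P/L_w = 52.6 / 19 = 2.768 kip/in (vertical).
Torsion M = P·e = 52.6 × 5.5 = 289.3 kip·in.
Critical point at (x, y) = (2.25, 4.75) from centroid. f_tx = M·y/J = 5.748 kip/in; f_ty = M·x/J = 2.723 kip/in.
Resultant f_max = √[f_tx² + (f_v + f_ty)²] = √[5.748² + (2.768 + 2.723)²] = 7.949 kip/in.
Capacity per unit length: φr_n = 0.75 × 0.6 × 70 × (0.707 × 0.4375) = 9.743 kip/in.
7.949 ≤ 9.743 → adequate.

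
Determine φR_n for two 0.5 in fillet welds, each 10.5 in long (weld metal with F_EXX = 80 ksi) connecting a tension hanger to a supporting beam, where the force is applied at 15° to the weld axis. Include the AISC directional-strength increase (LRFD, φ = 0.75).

t_e = 0.707 × 0.5 = 0.3535 in; A_we = 0.3535 × 21 = 7.423 in².
Directional factor: 1.0 + 0.5 sin^1.5(15°) = 1.066.
F_nw = 0.6 × 80 × 1.066 = 51.16 ksi.
φR_n = 0.75 × 51.16 × 7.423 = 284.8 kips.

φR_n ≈ 285 kips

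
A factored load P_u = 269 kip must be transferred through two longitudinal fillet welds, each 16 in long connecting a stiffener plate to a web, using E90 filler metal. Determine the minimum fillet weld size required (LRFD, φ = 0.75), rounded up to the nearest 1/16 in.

E90XX → F_EXX = 90 ksi.
Total weld length L = 32 in.
Required throat t_e = P_u / (φ × 0.6 F_EXX × L) = 269 / (0.75 × 0.6 × 90 × 32) = 0.2076 in.
Required leg w = t_e / 0.707 = 0.2936 in → use 5/16 in.

w = 5/16 in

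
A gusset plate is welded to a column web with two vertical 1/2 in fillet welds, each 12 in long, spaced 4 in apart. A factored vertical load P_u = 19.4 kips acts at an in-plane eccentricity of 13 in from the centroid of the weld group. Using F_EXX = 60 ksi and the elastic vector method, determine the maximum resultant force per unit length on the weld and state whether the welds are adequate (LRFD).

f_max ≈ 4.48 kip/in; adequate

Total weld length L_w = 24 in. Treat welds as unit-width lines.
Polar moment about centroid: J = 2[d³/12 + d(b/2)²] = 2[12³/12 + 12×2²] = 384 in³.
Direct shear f_v = P/L_w = 19.4 / 24 = 0.8083 kip/in (vertical).
Torsion M = P·e = 19.4 × 13 = 252.2 kip·in.
Critical point at (x, y) = (2, 6) from centroid. f_tx = M·y/J = 3.941 kip/in; f_ty = M·x/J = 1.314 kip/in.
Resultant f_max = √[f_tx² + (f_v + f_ty)²] = √[3.941² + (0.8083 + 1.314)²] = 4.476 kip/in.
Capacity per unit length: φr_n = 0.75 × 0.6 × 60 × (0.707 × 0.5) = 9.544 kip/in.
4.476 ≤ 9.544 → adequate.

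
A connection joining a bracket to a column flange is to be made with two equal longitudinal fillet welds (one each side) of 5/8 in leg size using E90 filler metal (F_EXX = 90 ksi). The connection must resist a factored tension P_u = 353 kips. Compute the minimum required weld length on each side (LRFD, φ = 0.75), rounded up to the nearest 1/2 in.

L = 10 in on each side

Throat t_e = 0.707 × 0.625 = 0.4419 in.
φr_n = 0.75 × 0.6 × 90 × 0.4419 = 17.9 kips/in.
L_req = P_u / φr_n = 353 / 17.9 = 19.73 in total.
Per side: 19.73 / 2 = 9.863 in.
Round up → use L = 10 in on each side.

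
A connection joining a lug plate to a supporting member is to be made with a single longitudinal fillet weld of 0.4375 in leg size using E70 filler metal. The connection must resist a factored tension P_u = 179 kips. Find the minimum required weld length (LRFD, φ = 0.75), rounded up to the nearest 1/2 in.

E70XX → F_EXX = 70 ksi.
Throat t_e = 0.707 × 0.4375 = 0.3093 in.
φr_n = 0.75 × 0.6 × 70 × 0.3093 = 9.743 kips/in.
L_req = P_u / φr_n = 179 / 9.743 = 18.37 in total.
Round up → use L = 18.5 in.

L = 18.5 in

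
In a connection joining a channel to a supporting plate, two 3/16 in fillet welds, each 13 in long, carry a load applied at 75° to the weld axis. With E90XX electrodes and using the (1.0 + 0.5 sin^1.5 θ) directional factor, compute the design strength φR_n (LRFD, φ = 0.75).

E90XX → F_EXX = 90 ksi.
t_e = 0.707 × 0.1875 = 0.1326 in; A_we = 0.1326 × 26 = 3.447 in².
Directional factor: 1.0 + 0.5 sin^1.5(75°) = 1.475.
F_nw = 0.6 × 90 × 1.475 = 79.63 ksi.
φR_n = 0.75 × 79.63 × 3.447 = 205.8 kip.

φR_n ≈ 206 kip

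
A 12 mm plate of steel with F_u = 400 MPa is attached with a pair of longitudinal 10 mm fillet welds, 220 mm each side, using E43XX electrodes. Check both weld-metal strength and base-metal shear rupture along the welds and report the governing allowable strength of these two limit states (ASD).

R_n/Ω ≈ 401 kN (weld metal governs)

E43XX → F_EXX = 430 MPa.
t_e = 0.707 × 10 = 7.07 mm; L = 440 mm.
Weld metal: R_n/Ω = (1/2.0) × 0.6 × 430 × 7.07 × 440 × 10⁻³ = 401.3 kN.
Base metal (shear rupture): R_n/Ω = (1/2.0) × 0.6 × 400 × 12 × 440 × 10⁻³ = 633.6 kN.
Governing: weld metal.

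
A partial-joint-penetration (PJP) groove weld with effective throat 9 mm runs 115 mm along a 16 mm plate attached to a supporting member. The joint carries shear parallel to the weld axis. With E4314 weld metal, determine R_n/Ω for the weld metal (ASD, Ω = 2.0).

E43XX → F_EXX = 430 MPa.
Effective throat (given) t_e = 9 mm.
A_we = 9 × 115 = 1035 mm².
F_nw = 0.6 F_EXX = 258 MPa.
R_n/Ω = (258 × 1035) / 2.0 × 10⁻³ = 133.5 kN.

R_n/Ω ≈ 134 kN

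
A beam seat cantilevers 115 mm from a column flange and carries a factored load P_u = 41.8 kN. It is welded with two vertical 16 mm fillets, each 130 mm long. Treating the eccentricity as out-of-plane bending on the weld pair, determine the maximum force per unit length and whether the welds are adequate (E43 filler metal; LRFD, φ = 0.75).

f_max ≈ 868 N/mm; adequate

E43XX → F_EXX = 430 MPa.
L_w = 2 × 130 = 260 mm; section modulus (unit throat) S = 2 × L²/6 = 5633 mm².
Direct shear f_v = P/L_w = 41.8×10³/260 = 160.8 N/mm.
Moment M = P × e = 41.8×10³ × 115 = 4807000 N·mm; bending f_b = M/S = 853.3 N/mm.
f_max = √(f_v² + f_b²) = √(160.8² + 853.3²) = 868.3 N/mm.
φr_n = 0.75 × 0.6 × 430 × (0.707 × 16) = 2189 N/mm → adequate.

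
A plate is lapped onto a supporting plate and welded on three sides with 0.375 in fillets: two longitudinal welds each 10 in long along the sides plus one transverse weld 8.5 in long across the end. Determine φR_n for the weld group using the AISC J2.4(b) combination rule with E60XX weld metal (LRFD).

E60XX → F_EXX = 60 ksi.
t_e = 0.707 × 0.375 = 0.2651 in.
R_nwl = 0.6 × 60 × 0.2651 × 20 = 190.9 kips (longitudinal, 2 welds).
R_nwt = 0.6 × 60 × 0.2651 × 8.5 = 81.13 kips (transverse, base value).
(i) R_nwl + R_nwt = 272 kips; (ii) 0.85 R_nwl + 1.5 R_nwt = 283.9 kips.
R_n = max = 283.9 kips [governs: (ii)]; φR_n = 213 kips.

φR_n ≈ 213 kips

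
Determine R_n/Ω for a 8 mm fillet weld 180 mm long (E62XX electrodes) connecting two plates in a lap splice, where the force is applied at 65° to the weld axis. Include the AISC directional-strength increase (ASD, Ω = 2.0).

R_n/Ω ≈ 271 kN

E62XX → F_EXX = 620 MPa.
t_e = 0.707 × 8 = 5.656 mm; A_we = 5.656 × 180 = 1018 mm².
Directional factor: 1.0 + 0.5 sin^1.5(65°) = 1.431.
F_nw = 0.6 × 620 × 1.431 = 532.5 MPa.
R_n/Ω = (532.5 × 1018) / 2.0 × 10⁻³ = 271.1 kN.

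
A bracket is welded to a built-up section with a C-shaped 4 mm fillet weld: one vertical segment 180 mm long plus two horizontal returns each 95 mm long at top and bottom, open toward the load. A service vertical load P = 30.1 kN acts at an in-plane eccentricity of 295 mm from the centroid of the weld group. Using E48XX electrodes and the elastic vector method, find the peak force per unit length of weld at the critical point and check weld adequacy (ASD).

E48XX → F_EXX = 480 MPa.
Total weld length L_w = 370 mm. Treat welds as unit-width lines.
Centroid: x̄ = 2×95×47.5 / 370 = 24.39 mm from the vertical weld.
Polar moment about centroid: J = I_x + I_y = [180³/12 + 2×95×90²] + [180×24.39² + 2(95³/12 + 95×23.11²)] = 2376000 mm³.
Direct shear f_v = P/L_w = 30.1×10³ / 370 = 81.35 N/mm (vertical).
Torsion M = P·e = 30.1×10³ × 295 = 8879500 N·mm.
Critical point at (x, y) = (70.61, 90) from centroid. f_tx = M·y/J = 336.3 N/mm; f_ty = M·x/J = 263.8 N/mm.
Resultant f_max = √[f_tx² + (f_v + f_ty)²] = √[336.3² + (81.35 + 263.8)²] = 481.9 N/mm.
Capacity per unit length: r_n/Ω = (1/2.0) × 0.6 × 480 × (0.707 × 4) = 407.2 N/mm.
481.9 > 407.2 → NOT adequate.

f_max ≈ 482 N/mm; NOT adequate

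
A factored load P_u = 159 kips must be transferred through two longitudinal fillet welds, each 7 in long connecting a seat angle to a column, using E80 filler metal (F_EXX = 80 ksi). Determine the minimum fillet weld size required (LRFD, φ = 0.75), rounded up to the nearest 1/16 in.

Total weld length L = 14 in.
Required throat t_e = P_u / (φ × 0.6 F_EXX × L) = 159 / (0.75 × 0.6 × 80 × 14) = 0.3155 in.
Required leg w = t_e / 0.707 = 0.4462 in → use 1/2 in.

w = 1/2 in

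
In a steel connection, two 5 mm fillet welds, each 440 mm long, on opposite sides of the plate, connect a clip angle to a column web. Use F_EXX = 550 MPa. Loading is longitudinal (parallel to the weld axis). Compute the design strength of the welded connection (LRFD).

Effective throat t_e = 0.707 × 5 = 3.535 mm.
Total length L = 880 mm; A_we = 3.535 × 880 = 3111 mm².
F_nw = 0.6 F_EXX = 0.6 × 550 = 330 MPa.
φR_n = 0.75 × 330 × 3111 × 10⁻³ = 769.9 kN.

φR_n ≈ 770 kN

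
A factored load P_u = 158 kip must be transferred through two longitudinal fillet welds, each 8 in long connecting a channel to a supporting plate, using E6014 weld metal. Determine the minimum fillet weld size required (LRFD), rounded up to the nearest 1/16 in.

w = 9/16 in

E60XX → F_EXX = 60 ksi.
Total weld length L = 16 in.
Required throat t_e = P_u / (φ × 0.6 F_EXX × L) = 158 / (0.75 × 0.6 × 60 × 16) = 0.3657 in.
Required leg w = t_e / 0.707 = 0.5173 in → use 9/16 in.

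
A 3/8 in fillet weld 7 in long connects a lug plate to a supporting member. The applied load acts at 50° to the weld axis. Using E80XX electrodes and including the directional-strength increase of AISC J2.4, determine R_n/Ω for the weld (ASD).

E80XX → F_EXX = 80 ksi.
t_e = 0.707 × 0.375 = 0.2651 in; A_we = 0.2651 × 7 = 1.856 in².
Directional factor: 1.0 + 0.5 sin^1.5(50°) = 1.335.
F_nw = 0.6 × 80 × 1.335 = 64.09 ksi.
R_n/Ω = (64.09 × 1.856) / 2.0 = 59.47 kips.

R_n/Ω ≈ 59.5 kips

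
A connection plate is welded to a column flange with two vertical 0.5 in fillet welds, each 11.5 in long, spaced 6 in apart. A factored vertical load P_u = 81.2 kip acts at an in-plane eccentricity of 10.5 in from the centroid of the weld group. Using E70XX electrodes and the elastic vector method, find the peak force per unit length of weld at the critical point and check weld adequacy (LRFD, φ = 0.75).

E70XX → F_EXX = 70 ksi.
Total weld length L_w = 23 in. Treat welds as unit-width lines.
Polar moment about centroid: J = 2[d³/12 + d(b/2)²] = 2[11.5³/12 + 11.5×3²] = 460.5 in³.
Direct shear f_v = P/L_w = 81.2 / 23 = 3.53 kip/in (vertical).
Torsion M = P·e = 81.2 × 10.5 = 852.6 kip·in.
Critical point at (x, y) = (3, 5.75) from centroid. f_tx = M·y/J = 10.65 kip/in; f_ty = M·x/J = 5.555 kip/in.
Resultant f_max = √[f_tx² + (f_v + f_ty)²] = √[10.65² + (3.53 + 5.555)²] = 14 kip/in.
Capacity per unit length: φr_n = 0.75 × 0.6 × 70 × (0.707 × 0.5) = 11.14 kip/in.
14 > 11.14 → NOT adequate.

f_max ≈ 14 kip/in; NOT adequate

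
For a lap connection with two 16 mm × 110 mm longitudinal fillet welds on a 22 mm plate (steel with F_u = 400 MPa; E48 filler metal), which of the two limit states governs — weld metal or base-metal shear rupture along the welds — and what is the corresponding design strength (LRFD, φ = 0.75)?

φR_n ≈ 538 kN (weld metal governs)

E48XX → F_EXX = 480 MPa.
t_e = 0.707 × 16 = 11.31 mm; L = 220 mm.
Weld metal: φR_n = 0.75 × 0.6 × 480 × 11.31 × 220 × 10⁻³ = 537.5 kN.
Base metal (shear rupture): φR_n = 0.75 × 0.6 × 400 × 22 × 220 × 10⁻³ = 871.2 kN.
Governing: weld metal.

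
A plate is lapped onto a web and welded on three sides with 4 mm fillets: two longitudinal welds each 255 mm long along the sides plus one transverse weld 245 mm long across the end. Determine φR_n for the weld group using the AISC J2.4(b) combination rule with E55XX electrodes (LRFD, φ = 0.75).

E55XX → F_EXX = 550 MPa.
t_e = 0.707 × 4 = 2.828 mm.
R_nwl = 0.6 × 550 × 2.828 × 510 × 10⁻³ = 476 kN (longitudinal, 2 welds).
R_nwt = 0.6 × 550 × 2.828 × 245 × 10⁻³ = 228.6 kN (transverse, base value).
(i) R_nwl + R_nwt = 704.6 kN; (ii) 0.85 R_nwl + 1.5 R_nwt = 747.5 kN.
R_n = max = 747.5 kN [governs: (ii)]; φR_n = 560.6 kN.

φR_n ≈ 561 kN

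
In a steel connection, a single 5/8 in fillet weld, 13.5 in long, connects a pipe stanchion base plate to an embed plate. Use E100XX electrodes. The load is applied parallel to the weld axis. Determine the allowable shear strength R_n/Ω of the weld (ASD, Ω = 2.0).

E100XX → F_EXX = 100 ksi.
Effective throat t_e = 0.707 × 0.625 = 0.4419 in.
Total length L = 13.5 in; A_we = 0.4419 × 13.5 = 5.965 in².
F_nw = 0.6 F_EXX = 0.6 × 100 = 60 ksi.
R_n = 60 × 5.965 = 357.9 kip; R_n/Ω = 357.9/2.0 = 179 kip.

R_n/Ω ≈ 179 kip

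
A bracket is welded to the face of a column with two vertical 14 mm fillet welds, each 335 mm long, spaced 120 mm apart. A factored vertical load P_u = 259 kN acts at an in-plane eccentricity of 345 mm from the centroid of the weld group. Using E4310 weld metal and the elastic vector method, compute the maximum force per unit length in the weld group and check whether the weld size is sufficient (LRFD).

E43XX → F_EXX = 430 MPa.
Total weld length L_w = 670 mm. Treat welds as unit-width lines.
Polar moment about centroid: J = 2[d³/12 + d(b/2)²] = 2[335³/12 + 335×60²] = 8678000 mm³.
Direct shear f_v = P/L_w = 259×10³ / 670 = 386.6 N/mm (vertical).
Torsion M = P·e = 259×10³ × 345 = 89355000 N·mm.
Critical point at (x, y) = (60, 167.5) from centroid. f_tx = M·y/J = 1725 N/mm; f_ty = M·x/J = 617.8 N/mm.
Resultant f_max = √[f_tx² + (f_v + f_ty)²] = √[1725² + (386.6 + 617.8)²] = 1996 N/mm.
Capacity per unit length: φr_n = 0.75 × 0.6 × 430 × (0.707 × 14) = 1915 N/mm.
1996 > 1915 → NOT adequate.

f_max ≈ 2000 N/mm; NOT adequate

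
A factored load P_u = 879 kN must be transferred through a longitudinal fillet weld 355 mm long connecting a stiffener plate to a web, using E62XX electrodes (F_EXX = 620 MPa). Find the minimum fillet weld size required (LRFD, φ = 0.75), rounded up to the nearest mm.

w = 13 mm

Total weld length L = 355 mm.
Required throat t_e = P_u / (φ × 0.6 F_EXX × L) = 879 / (0.75 × 0.6 × 620 × 355 × 10⁻³) = 8.875 mm.
Required leg w = t_e / 0.707 = 12.55 mm → use 13 mm.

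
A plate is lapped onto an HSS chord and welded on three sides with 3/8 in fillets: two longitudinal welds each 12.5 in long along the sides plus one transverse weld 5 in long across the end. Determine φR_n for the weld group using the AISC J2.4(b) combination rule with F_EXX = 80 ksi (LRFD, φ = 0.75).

t_e = 0.707 × 0.375 = 0.2651 in.
R_nwl = 0.6 × 80 × 0.2651 × 25 = 318.1 kips (longitudinal, 2 welds).
R_nwt = 0.6 × 80 × 0.2651 × 5 = 63.63 kips (transverse, base value).
(i) R_nwl + R_nwt = 381.8 kips; (ii) 0.85 R_nwl + 1.5 R_nwt = 365.9 kips.
R_n = max = 381.8 kips [governs: (i)]; φR_n = 286.3 kips.

φR_n ≈ 286 kips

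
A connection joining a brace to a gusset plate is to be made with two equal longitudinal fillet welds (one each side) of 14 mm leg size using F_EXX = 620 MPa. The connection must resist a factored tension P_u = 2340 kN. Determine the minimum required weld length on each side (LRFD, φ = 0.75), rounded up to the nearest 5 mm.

Throat t_e = 0.707 × 14 = 9.898 mm.
φr_n = 0.75 × 0.6 × 620 × 9.898 × 10⁻³ = 2.762 kN/mm.
L_req = P_u / φr_n = 2340 / 2.762 = 847.4 mm total.
Per side: 847.4 / 2 = 423.7 mm.
Round up → use L = 425 mm on each side.

L = 425 mm on each side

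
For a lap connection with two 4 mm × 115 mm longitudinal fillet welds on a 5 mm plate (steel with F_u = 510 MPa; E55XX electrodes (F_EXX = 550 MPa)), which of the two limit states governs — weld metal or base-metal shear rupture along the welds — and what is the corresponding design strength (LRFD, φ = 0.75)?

φR_n ≈ 161 kN (weld metal governs)

t_e = 0.707 × 4 = 2.828 mm; L = 230 mm.
Weld metal: φR_n = 0.75 × 0.6 × 550 × 2.828 × 230 × 10⁻³ = 161 kN.
Base metal (shear rupture): φR_n = 0.75 × 0.6 × 510 × 5 × 230 × 10⁻³ = 263.9 kN.
Governing: weld metal.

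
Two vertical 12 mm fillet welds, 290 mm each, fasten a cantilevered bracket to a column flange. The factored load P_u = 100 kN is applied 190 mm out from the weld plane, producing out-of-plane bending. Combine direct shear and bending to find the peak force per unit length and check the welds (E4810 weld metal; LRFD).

f_max ≈ 699 N/mm; adequate

E48XX → F_EXX = 480 MPa.
L_w = 2 × 290 = 580 mm; section modulus (unit throat) S = 2 × L²/6 = 28030 mm².
Direct shear f_v = P/L_w = 100×10³/580 = 172.4 N/mm.
Moment M = P × e = 100×10³ × 190 = 19000000 N·mm; bending f_b = M/S = 677.8 N/mm.
f_max = √(f_v² + f_b²) = √(172.4² + 677.8²) = 699.4 N/mm.
φr_n = 0.75 × 0.6 × 480 × (0.707 × 12) = 1833 N/mm → adequate.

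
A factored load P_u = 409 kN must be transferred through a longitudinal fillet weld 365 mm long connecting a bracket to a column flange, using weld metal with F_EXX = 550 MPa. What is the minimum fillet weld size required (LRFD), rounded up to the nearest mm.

Total weld length L = 365 mm.
Required throat t_e = P_u / (φ × 0.6 F_EXX × L) = 409 / (0.75 × 0.6 × 550 × 365 × 10⁻³) = 4.527 mm.
Required leg w = t_e / 0.707 = 6.404 mm → use 7 mm.

w = 7 mm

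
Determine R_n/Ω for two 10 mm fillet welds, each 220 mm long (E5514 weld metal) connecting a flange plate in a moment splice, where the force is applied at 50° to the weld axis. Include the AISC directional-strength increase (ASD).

E55XX → F_EXX = 550 MPa.
t_e = 0.707 × 10 = 7.07 mm; A_we = 7.07 × 440 = 3111 mm².
Directional factor: 1.0 + 0.5 sin^1.5(50°) = 1.335.
F_nw = 0.6 × 550 × 1.335 = 440.6 MPa.
R_n/Ω = (440.6 × 3111) / 2.0 × 10⁻³ = 685.4 kN.

R_n/Ω ≈ 685 kN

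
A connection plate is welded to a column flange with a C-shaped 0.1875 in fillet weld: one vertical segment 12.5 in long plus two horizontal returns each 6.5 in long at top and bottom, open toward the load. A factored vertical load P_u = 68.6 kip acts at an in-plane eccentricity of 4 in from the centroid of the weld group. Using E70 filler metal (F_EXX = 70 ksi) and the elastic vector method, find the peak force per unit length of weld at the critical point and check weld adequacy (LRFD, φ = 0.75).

f_max ≈ 4.9 kip/in; NOT adequate

Total weld length L_w = 25.5 in. Treat welds as unit-width lines.
Centroid: x̄ = 2×6.5×3.25 / 25.5 = 1.657 in from the vertical weld.
Polar moment about centroid: J = I_x + I_y = [12.5³/12 + 2×6.5×6.25²] + [12.5×1.657² + 2(6.5³/12 + 6.5×1.593²)] = 783.7 in³.
Direct shear f_v = P/L_w = 68.6 / 25.5 = 2.69 kip/in (vertical).
Torsion M = P·e = 68.6 × 4 = 274.4 kip·in.
Critical point at (x, y) = (4.843, 6.25) from centroid. f_tx = M·y/J = 2.188 kip/in; f_ty = M·x/J = 1.696 kip/in.
Resultant f_max = √[f_tx² + (f_v + f_ty)²] = √[2.188² + (2.69 + 1.696)²] = 4.902 kip/in.
Capacity per unit length: φr_n = 0.75 × 0.6 × 70 × (0.707 × 0.1875) = 4.176 kip/in.
4.902 > 4.176 → NOT adequate.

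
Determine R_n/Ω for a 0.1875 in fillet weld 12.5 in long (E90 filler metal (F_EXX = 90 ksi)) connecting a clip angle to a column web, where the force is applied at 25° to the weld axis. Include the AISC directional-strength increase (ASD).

R_n/Ω ≈ 50.9 kips

t_e = 0.707 × 0.1875 = 0.1326 in; A_we = 0.1326 × 12.5 = 1.657 in².
Directional factor: 1.0 + 0.5 sin^1.5(25°) = 1.137.
F_nw = 0.6 × 90 × 1.137 = 61.42 ksi.
R_n/Ω = (61.42 × 1.657) / 2.0 = 50.89 kips.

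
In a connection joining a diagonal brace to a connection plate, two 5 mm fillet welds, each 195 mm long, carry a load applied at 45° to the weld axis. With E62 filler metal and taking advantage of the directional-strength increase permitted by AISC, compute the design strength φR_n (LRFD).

E62XX → F_EXX = 620 MPa.
t_e = 0.707 × 5 = 3.535 mm; A_we = 3.535 × 390 = 1379 mm².
Directional factor: 1.0 + 0.5 sin^1.5(45°) = 1.297.
F_nw = 0.6 × 620 × 1.297 = 482.6 MPa.
φR_n = 0.75 × 482.6 × 1379 × 10⁻³ = 499 kN.

φR_n ≈ 499 kN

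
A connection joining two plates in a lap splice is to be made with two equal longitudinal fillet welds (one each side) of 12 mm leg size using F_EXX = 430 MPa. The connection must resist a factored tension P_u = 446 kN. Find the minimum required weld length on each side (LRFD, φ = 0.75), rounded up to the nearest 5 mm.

L = 140 mm on each side

Throat t_e = 0.707 × 12 = 8.484 mm.
φr_n = 0.75 × 0.6 × 430 × 8.484 × 10⁻³ = 1.642 kN/mm.
L_req = P_u / φr_n = 446 / 1.642 = 271.7 mm total.
Per side: 271.7 / 2 = 135.8 mm.
Round up → use L = 140 mm on each side.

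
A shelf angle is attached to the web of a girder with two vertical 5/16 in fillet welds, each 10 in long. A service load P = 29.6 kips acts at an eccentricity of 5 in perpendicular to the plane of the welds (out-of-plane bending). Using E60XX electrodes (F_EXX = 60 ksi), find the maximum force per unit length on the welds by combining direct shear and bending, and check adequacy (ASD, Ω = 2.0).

f_max ≈ 4.68 kip/in; NOT adequate

L_w = 2 × 10 = 20 in; section modulus (unit throat) S = 2 × L²/6 = 33.33 in².
Direct shear f_v = P/L_w = 29.6/20 = 1.48 kip/in.
Moment M = P × e = 29.6 × 5 = 148 kip·in; bending f_b = M/S = 4.44 kip/in.
f_max = √(f_v² + f_b²) = √(1.48² + 4.44²) = 4.68 kip/in.
r_n/Ω = (1/2.0) × 0.6 × 60 × (0.707 × 0.3125) = 3.977 kip/in → NOT adequate.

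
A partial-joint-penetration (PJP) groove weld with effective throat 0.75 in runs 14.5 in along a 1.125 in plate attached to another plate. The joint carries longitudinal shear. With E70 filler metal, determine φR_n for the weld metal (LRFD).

E70XX → F_EXX = 70 ksi.
Effective throat (given) t_e = 0.75 in.
A_we = 0.75 × 14.5 = 10.88 in².
F_nw = 0.6 F_EXX = 42 ksi.
φR_n = 0.75 × 42 × 10.88 = 342.6 kip.

φR_n ≈ 343 kip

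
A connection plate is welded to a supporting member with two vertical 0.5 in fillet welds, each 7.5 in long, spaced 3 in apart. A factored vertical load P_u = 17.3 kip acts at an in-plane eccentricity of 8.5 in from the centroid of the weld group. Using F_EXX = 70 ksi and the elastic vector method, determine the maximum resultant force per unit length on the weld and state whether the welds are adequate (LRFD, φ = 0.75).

Total weld length L_w = 15 in. Treat welds as unit-width lines.
Polar moment about centroid: J = 2[d³/12 + d(b/2)²] = 2[7.5³/12 + 7.5×1.5²] = 104.1 in³.
Direct shear f_v = P/L_w = 17.3 / 15 = 1.153 kip/in (vertical).
Torsion M = P·e = 17.3 × 8.5 = 147.05 kip·in.
Critical point at (x, y) = (1.5, 3.75) from centroid. f_tx = M·y/J = 5.299 kip/in; f_ty = M·x/J = 2.12 kip/in.
Resultant f_max = √[f_tx² + (f_v + f_ty)²] = √[5.299² + (1.153 + 2.12)²] = 6.228 kip/in.
Capacity per unit length: φr_n = 0.75 × 0.6 × 70 × (0.707 × 0.5) = 11.14 kip/in.
6.228 ≤ 11.14 → adequate.

f_max ≈ 6.23 kip/in; adequate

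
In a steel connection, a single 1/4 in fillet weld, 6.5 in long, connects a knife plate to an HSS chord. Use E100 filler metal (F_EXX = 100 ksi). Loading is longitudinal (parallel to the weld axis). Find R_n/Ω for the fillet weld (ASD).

Effective throat t_e = 0.707 × 0.25 = 0.1767 in.
Total length L = 6.5 in; A_we = 0.1767 × 6.5 = 1.149 in².
F_nw = 0.6 F_EXX = 0.6 × 100 = 60 ksi.
R_n = 60 × 1.149 = 68.93 kip; R_n/Ω = 68.93/2.0 = 34.47 kip.

R_n/Ω ≈ 34.5 kip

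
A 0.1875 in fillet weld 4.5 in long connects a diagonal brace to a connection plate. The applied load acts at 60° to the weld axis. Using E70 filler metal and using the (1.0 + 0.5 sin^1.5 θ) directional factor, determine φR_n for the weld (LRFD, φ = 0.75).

φR_n ≈ 26.4 kip

E70XX → F_EXX = 70 ksi.
t_e = 0.707 × 0.1875 = 0.1326 in; A_we = 0.1326 × 4.5 = 0.5965 in².
Directional factor: 1.0 + 0.5 sin^1.5(60°) = 1.403.
F_nw = 0.6 × 70 × 1.403 = 58.92 ksi.
φR_n = 0.75 × 58.92 × 0.5965 = 26.36 kip.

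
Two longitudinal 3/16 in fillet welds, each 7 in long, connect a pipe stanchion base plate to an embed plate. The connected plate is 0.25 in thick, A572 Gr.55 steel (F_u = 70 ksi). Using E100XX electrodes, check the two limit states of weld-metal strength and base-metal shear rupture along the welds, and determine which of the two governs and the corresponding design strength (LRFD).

φR_n ≈ 83.5 kip (weld metal governs)

E100XX → F_EXX = 100 ksi.
t_e = 0.707 × 0.1875 = 0.1326 in; L = 14 in.
Weld metal: φR_n = 0.75 × 0.6 × 100 × 0.1326 × 14 = 83.51 kip.
Base metal (shear rupture): φR_n = 0.75 × 0.6 × 70 × 0.25 × 14 = 110.2 kip.
Governing: weld metal.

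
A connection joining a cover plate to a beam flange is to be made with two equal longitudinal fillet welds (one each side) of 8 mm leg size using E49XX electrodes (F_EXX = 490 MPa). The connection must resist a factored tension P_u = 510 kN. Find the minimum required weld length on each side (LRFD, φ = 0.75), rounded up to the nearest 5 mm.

Throat t_e = 0.707 × 8 = 5.656 mm.
φr_n = 0.75 × 0.6 × 490 × 5.656 × 10⁻³ = 1.247 kN/mm.
L_req = P_u / φr_n = 510 / 1.247 = 408.9 mm total.
Per side: 408.9 / 2 = 204.5 mm.
Round up → use L = 205 mm on each side.

L = 205 mm on each side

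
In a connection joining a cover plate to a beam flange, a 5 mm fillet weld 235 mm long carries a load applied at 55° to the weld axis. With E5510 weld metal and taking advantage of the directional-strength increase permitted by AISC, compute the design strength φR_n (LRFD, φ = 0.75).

E55XX → F_EXX = 550 MPa.
t_e = 0.707 × 5 = 3.535 mm; A_we = 3.535 × 235 = 830.7 mm².
Directional factor: 1.0 + 0.5 sin^1.5(55°) = 1.371.
F_nw = 0.6 × 550 × 1.371 = 452.3 MPa.
φR_n = 0.75 × 452.3 × 830.7 × 10⁻³ = 281.8 kN.

φR_n ≈ 282 kN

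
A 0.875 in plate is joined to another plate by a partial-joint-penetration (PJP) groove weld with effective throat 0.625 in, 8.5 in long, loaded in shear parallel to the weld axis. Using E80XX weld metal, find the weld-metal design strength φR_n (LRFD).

E80XX → F_EXX = 80 ksi.
Effective throat (given) t_e = 0.625 in.
A_we = 0.625 × 8.5 = 5.312 in².
F_nw = 0.6 F_EXX = 48 ksi.
φR_n = 0.75 × 48 × 5.312 = 191.2 kip.

φR_n ≈ 191 kip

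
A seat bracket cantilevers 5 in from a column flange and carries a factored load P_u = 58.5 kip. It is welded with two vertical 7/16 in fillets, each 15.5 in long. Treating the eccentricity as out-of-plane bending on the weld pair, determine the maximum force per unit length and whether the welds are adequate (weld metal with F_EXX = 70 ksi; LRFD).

f_max ≈ 4.11 kip/in; adequate

L_w = 2 × 15.5 = 31 in; section modulus (unit throat) S = 2 × L²/6 = 80.08 in².
Direct shear f_v = P/L_w = 58.5/31 = 1.887 kip/in.
Moment M = P × e = 58.5 × 5 = 292.5 kip·in; bending f_b = M/S = 3.652 kip/in.
f_max = √(f_v² + f_b²) = √(1.887² + 3.652²) = 4.111 kip/in.
φr_n = 0.75 × 0.6 × 70 × (0.707 × 0.4375) = 9.743 kip/in → adequate.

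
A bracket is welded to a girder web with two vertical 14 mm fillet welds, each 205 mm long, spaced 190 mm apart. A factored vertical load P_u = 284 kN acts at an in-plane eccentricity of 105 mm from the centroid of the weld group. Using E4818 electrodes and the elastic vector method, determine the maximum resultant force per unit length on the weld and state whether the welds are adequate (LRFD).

E48XX → F_EXX = 480 MPa.
Total weld length L_w = 410 mm. Treat welds as unit-width lines.
Polar moment about centroid: J = 2[d³/12 + d(b/2)²] = 2[205³/12 + 205×95²] = 5136000 mm³.
Direct shear f_v = P/L_w = 284×10³ / 410 = 692.7 N/mm (vertical).
Torsion M = P·e = 284×10³ × 105 = 29820000 N·mm.
Critical point at (x, y) = (95, 102.5) from centroid. f_tx = M·y/J = 595.1 N/mm; f_ty = M·x/J = 551.6 N/mm.
Resultant f_max = √[f_tx² + (f_v + f_ty)²] = √[595.1² + (692.7 + 551.6)²] = 1379 N/mm.
Capacity per unit length: φr_n = 0.75 × 0.6 × 480 × (0.707 × 14) = 2138 N/mm.
1379 ≤ 2138 → adequate.

f_max ≈ 1380 N/mm; adequate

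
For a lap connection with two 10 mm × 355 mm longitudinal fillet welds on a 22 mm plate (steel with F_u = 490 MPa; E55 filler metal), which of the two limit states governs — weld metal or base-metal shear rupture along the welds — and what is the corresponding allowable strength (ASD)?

R_n/Ω ≈ 828 kN (weld metal governs)

E55XX → F_EXX = 550 MPa.
t_e = 0.707 × 10 = 7.07 mm; L = 710 mm.
Weld metal: R_n/Ω = (1/2.0) × 0.6 × 550 × 7.07 × 710 × 10⁻³ = 828.3 kN.
Base metal (shear rupture): R_n/Ω = (1/2.0) × 0.6 × 490 × 22 × 710 × 10⁻³ = 2296 kN.
Governing: weld metal.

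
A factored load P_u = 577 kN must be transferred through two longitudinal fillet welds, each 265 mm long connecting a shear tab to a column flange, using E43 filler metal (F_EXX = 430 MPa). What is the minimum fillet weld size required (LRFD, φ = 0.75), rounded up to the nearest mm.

w = 8 mm

Total weld length L = 530 mm.
Required throat t_e = P_u / (φ × 0.6 F_EXX × L) = 577 / (0.75 × 0.6 × 430 × 530 × 10⁻³) = 5.626 mm.
Required leg w = t_e / 0.707 = 7.958 mm → use 8 mm.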